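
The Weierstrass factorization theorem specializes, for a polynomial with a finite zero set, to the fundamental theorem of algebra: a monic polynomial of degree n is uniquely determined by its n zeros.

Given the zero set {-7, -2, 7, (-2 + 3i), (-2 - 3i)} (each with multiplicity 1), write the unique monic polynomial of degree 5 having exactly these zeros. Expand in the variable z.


The polynomial is p(z) = ∏_{α ∈ S} (z − α), where S = {-7, -2, 7, (-2 + 3i), (-2 - 3i)}.
Expanding the product yields: p(z) = z^5 + 6·z^4 -28·z^3 -268·z^2 -1029·z -1274.
Note conjugate pairs combine to real quadratics: (z − (-2+3i))(z − (-2−3i)) = z² + 4z + 13.
The resulting polynomial has degree 5 and real coefficients as required.

p(z) = z^5 + 6·z^4 -28·z^3 -268·z^2 -1029·z -1274.


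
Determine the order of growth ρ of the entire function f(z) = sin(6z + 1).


sin(w) is a linear combination of e^{iw} and e^{−iw} (or e^w, e^{−w} in the hyperbolic case), so |sin(w)| ≤ e^{|w|}. With w = 6z + 1, |w| ≤ 6|z| + 1 = 6r + 1 on |z| = r, giving M(r) ≤ e^{6r + 1}, so ρ ≤ 1. On a suitable ray (z = it for sin/cos; z = t for sinh/cosh, t real → ∞), |sin(6z + 1)| grows like e^{6|t|}/2, so ρ ≥ 1. Hence ρ = 1.
Therefore ρ = 1.

Order ρ = 1.


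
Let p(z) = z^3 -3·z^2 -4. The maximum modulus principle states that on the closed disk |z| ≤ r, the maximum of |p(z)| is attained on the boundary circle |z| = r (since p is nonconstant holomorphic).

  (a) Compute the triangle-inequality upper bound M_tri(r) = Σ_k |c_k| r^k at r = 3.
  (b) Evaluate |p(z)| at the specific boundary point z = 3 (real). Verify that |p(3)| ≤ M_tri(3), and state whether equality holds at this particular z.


Coefficients: c_0 = -4, c_1 = 0, c_2 = -3, c_3 = 1. Radius r = 3.
Part (a). Triangle bound: M_tri(r) = Σ_k |c_k| r^k
  = |-4|·3^0 + |0|·3^1 + |-3|·3^2 + |1|·3^3
  = 4 + 0 + 27 + 27 = 58.
This bounds M(r) := max_{|z|=r} |p(z)| from above; equality holds iff all terms c_k z^k can be made to align in phase at a single z on |z|=r.
Part (b). At z = 3 (real, on the circle |z| = r):
  p(3) = (-4)·3^0 + (0)·3^1 + (-3)·3^2 + (1)·3^3 = -4.
  |p(3)| = 4.
Check: |p(3)| = 4 ≤ 58 = M_tri(3). ✓ Equality does not hold at z = 3 (the coefficients have mixed signs, so the terms do not all align in phase there).

M_tri(3) = 58; |p(3)| = 4; equality at z=3: no.


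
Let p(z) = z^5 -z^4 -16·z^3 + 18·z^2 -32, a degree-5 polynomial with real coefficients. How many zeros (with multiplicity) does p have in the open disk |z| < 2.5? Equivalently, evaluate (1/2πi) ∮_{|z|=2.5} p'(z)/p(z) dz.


The zeros of p are: (1 + 1i), (1 - 1i), -1, -4, 4.
Their magnitudes are: 1.414, 1.414, 1, 4, 4.
Zeros with |z| < R = 2.5: (1 + 1i), (1 - 1i), -1.
Count = 3.
By the argument principle, (1/2πi) ∮_{|z|=R} p'(z)/p(z) dz equals exactly this count.

Number of zeros inside |z| < 2.5: 3.


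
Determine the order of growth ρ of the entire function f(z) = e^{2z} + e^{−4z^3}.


Each summand is entire of order 1 and 3 respectively (as in the single-exponential case). The order of a sum is at most the max of the orders, so ρ ≤ 3. For the lower bound: on |z|=r choose arg z so that -4z^3 is real positive; then |e^{-4z^3}| = e^{4r^3} while |e^{2z}| ≤ e^{2r^1} = o(e^{4r^3}). So |f| ≥ e^{4r^3}(1 − o(1)) and ρ ≥ 3. Hence ρ = max(1, 3) = 3.
Therefore ρ = 3.

Order ρ = 3.


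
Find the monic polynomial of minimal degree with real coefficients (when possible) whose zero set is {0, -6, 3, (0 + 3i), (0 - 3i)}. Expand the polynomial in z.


The polynomial is p(z) = ∏_{α ∈ S} (z − α), where S = {0, -6, 3, (0 + 3i), (0 - 3i)}.
Expanding the product yields: p(z) = z^5 + 3·z^4 -9·z^3 + 27·z^2 -162·z.
Note conjugate pairs combine to real quadratics: (z − (0+3i))(z − (0−3i)) = z² + 9.
The resulting polynomial has degree 5 and real coefficients as required.

p(z) = z^5 + 3·z^4 -9·z^3 + 27·z^2 -162·z.


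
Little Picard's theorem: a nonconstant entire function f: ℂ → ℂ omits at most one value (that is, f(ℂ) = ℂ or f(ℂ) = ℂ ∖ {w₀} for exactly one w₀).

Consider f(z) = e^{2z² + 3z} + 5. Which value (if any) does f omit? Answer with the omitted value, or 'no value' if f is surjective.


Little Picard bounds the complement of f(ℂ) to at most one point.
The exponent g(z) = 2z² + 3z is a nonconstant polynomial, hence surjective onto ℂ. So e^{g(z)} takes every value in {e^w : w ∈ ℂ} = ℂ ∖ {0}. Adding 5 shifts the range to ℂ ∖ {5}. f omits exactly 5.

Omitted value: 5.


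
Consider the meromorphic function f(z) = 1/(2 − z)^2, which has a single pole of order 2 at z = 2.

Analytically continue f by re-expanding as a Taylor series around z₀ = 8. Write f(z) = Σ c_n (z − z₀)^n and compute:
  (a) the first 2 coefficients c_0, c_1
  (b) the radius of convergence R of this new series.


Let w = z − z₀, so z = z₀ + w.
Then 2 − z = 2 − (z₀ + w) = (2 − z₀) − w = -6 − w.
f(z) = 1/(-6 − w)^2 = (1/(-6)^2) · (1 − w/(-6))^{−2}.
By the binomial series (1−u)^{−2} = Σ_{n≥0} C(n+1, 1) u^n for |u|<1, with u = w/(-6):
  c_n = C(n+1, 1) / (-6)^(n+2).
  c_0 = 1/(-6)^2 = 1/36.
  c_1 = 2/(-6)^3 = -1/108.
The series is valid for |w/d| < 1, i.e. |z − z₀| < |d|.
Radius of convergence: R = |2 − z₀| = |-6| = 6 (distance from z₀ to the singularity z = 2).

c_0 = 1/36, c_1 = -1/108; R = 6.


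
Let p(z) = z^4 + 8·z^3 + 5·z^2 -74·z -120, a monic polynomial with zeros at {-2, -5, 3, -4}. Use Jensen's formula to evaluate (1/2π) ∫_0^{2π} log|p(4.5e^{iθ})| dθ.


Zeros: -5, -4, -2, 3; r = 4.5.
Inside |z| < r: -4, -2, 3. Outside (|z| ≥ r): -5.
p(0) = -120, so log|p(0)| = log(120) = 4.7875.
Apply Jensen: I(r) = log|p(0)| + Σ_k log(r/|z_k|), summed over zeros inside |z| < r.
  log(r/|z_k|) for z_k = -2: log(4.5/2) = 0.8109
  log(r/|z_k|) for z_k = 3: log(4.5/3) = 0.4055
  log(r/|z_k|) for z_k = -4: log(4.5/4) = 0.1178
  Outside zeros (-5) contribute nothing to the Jensen sum.
Sum over inside zeros: 1.3342.
I(r) = log|p(0)| + (inside sum) = 4.7875 + 1.3342 = 6.1217.
Note: since some zeros are outside |z| ≤ r, the simplified n·log(r) form does NOT apply — only the inside zeros contribute.

I(r) ≈ 6.1217.


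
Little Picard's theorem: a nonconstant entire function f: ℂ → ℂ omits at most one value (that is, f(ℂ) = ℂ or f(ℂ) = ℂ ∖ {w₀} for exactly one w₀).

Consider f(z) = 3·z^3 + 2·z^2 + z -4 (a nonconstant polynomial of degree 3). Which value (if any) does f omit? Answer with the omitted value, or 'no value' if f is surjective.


Little Picard bounds the complement of f(ℂ) to at most one point.
For every w ∈ ℂ, the equation p(z) − w = 0 is a nonconstant polynomial in z and hence has at least one root by the fundamental theorem of algebra. So p is surjective onto ℂ, omitting no value.

Omitted value: no value.


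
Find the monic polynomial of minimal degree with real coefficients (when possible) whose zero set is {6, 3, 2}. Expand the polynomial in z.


The polynomial is p(z) = ∏_{α ∈ S} (z − α), where S = {6, 3, 2}.
Expanding the product yields: p(z) = z^3 -11·z^2 + 36·z -36.
The resulting polynomial has degree 3 and real coefficients as required.

p(z) = z^3 -11·z^2 + 36·z -36.


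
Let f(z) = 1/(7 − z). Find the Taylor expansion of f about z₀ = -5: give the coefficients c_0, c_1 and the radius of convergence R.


Let w = z − z₀, so z = z₀ + w.
Then 7 − z = 7 − (z₀ + w) = (7 − z₀) − w = 12 − w.
f(z) = 1/(12 − w) = (1/(12)) · 1/(1 − w/(12)) = Σ_{n≥0} w^n / (12)^(n+1).
So c_n = 1/(12)^(n+1):
  c_0 = 1/(12)^1 = 1/12.
  c_1 = 1/(12)^2 = 1/144.
The series is valid for |w/d| < 1, i.e. |z − z₀| < |d|.
Radius of convergence: R = |7 − z₀| = |12| = 12 (distance from z₀ to the singularity z = 7).

c_0 = 1/12, c_1 = 1/144; R = 12.


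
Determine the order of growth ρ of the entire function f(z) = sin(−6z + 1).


sin(w) is a linear combination of e^{iw} and e^{−iw} (or e^w, e^{−w} in the hyperbolic case), so |sin(w)| ≤ e^{|w|}. With w = −6z + 1, |w| ≤ 6|z| + 1 = 6r + 1 on |z| = r, giving M(r) ≤ e^{6r + 1}, so ρ ≤ 1. On a suitable ray (z = it for sin/cos; z = t for sinh/cosh, t real → ∞), |sin(−6z + 1)| grows like e^{6|t|}/2, so ρ ≥ 1. Hence ρ = 1.
Therefore ρ = 1.

Order ρ = 1.


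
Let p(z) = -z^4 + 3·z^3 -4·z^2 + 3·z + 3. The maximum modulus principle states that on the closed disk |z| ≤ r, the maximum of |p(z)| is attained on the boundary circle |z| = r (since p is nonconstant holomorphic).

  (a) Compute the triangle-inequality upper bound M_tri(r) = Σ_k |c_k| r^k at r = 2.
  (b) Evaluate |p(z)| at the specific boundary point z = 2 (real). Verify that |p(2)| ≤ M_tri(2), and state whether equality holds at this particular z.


Coefficients: c_0 = 3, c_1 = 3, c_2 = -4, c_3 = 3, c_4 = -1. Radius r = 2.
Part (a). Triangle bound: M_tri(r) = Σ_k |c_k| r^k
  = |3|·2^0 + |3|·2^1 + |-4|·2^2 + |3|·2^3 + |-1|·2^4
  = 3 + 6 + 16 + 24 + 16 = 65.
This bounds M(r) := max_{|z|=r} |p(z)| from above; equality holds iff all terms c_k z^k can be made to align in phase at a single z on |z|=r.
Part (b). At z = 2 (real, on the circle |z| = r):
  p(2) = (3)·2^0 + (3)·2^1 + (-4)·2^2 + (3)·2^3 + (-1)·2^4 = 1.
  |p(2)| = 1.
Check: |p(2)| = 1 ≤ 65 = M_tri(2). ✓ Equality does not hold at z = 2 (the coefficients have mixed signs, so the terms do not all align in phase there).

M_tri(2) = 65; |p(2)| = 1; equality at z=2: no.


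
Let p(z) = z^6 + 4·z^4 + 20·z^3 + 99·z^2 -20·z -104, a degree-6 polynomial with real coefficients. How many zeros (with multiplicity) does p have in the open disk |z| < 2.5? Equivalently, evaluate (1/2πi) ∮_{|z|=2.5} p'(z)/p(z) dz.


The zeros of p are: -1, (2 + 3i), (2 - 3i), (-2 + 2i), (-2 - 2i), 1.
Their magnitudes are: 1, 3.606, 3.606, 2.828, 2.828, 1.
Zeros with |z| < R = 2.5: -1, 1.
Count = 2.
By the argument principle, (1/2πi) ∮_{|z|=R} p'(z)/p(z) dz equals exactly this count.

Number of zeros inside |z| < 2.5: 2.


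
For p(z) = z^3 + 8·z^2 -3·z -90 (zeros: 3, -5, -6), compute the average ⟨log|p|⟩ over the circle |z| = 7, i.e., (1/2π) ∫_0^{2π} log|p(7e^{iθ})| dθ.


Zeros: -6, -5, 3; r = 7.
Inside |z| < r: -6, -5, 3. Outside (|z| ≥ r): ∅.
p(0) = -90, so log|p(0)| = log(90) = 4.4998.
Apply Jensen: I(r) = log|p(0)| + Σ_k log(r/|z_k|), summed over zeros inside |z| < r.
  log(r/|z_k|) for z_k = 3: log(7/3) = 0.8473
  log(r/|z_k|) for z_k = -5: log(7/5) = 0.3365
  log(r/|z_k|) for z_k = -6: log(7/6) = 0.1542
Sum over inside zeros: 1.3379.
I(r) = log|p(0)| + (inside sum) = 4.4998 + 1.3379 = 5.8377.
Closed form (all zeros inside, monic): I(r) = n·log(r) = 3·log(7) = 5.8377. ✓

I(r) ≈ 5.8377.


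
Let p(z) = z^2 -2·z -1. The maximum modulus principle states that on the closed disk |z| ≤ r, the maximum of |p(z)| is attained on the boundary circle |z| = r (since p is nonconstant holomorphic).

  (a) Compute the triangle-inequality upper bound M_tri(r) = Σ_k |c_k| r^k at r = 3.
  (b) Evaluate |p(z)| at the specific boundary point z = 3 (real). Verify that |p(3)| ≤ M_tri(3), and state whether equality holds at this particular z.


Coefficients: c_0 = -1, c_1 = -2, c_2 = 1. Radius r = 3.
Part (a). Triangle bound: M_tri(r) = Σ_k |c_k| r^k
  = |-1|·3^0 + |-2|·3^1 + |1|·3^2
  = 1 + 6 + 9 = 16.
This bounds M(r) := max_{|z|=r} |p(z)| from above; equality holds iff all terms c_k z^k can be made to align in phase at a single z on |z|=r.
Part (b). At z = 3 (real, on the circle |z| = r):
  p(3) = (-1)·3^0 + (-2)·3^1 + (1)·3^2 = 2.
  |p(3)| = 2.
Check: |p(3)| = 2 ≤ 16 = M_tri(3). ✓ Equality does not hold at z = 3 (the coefficients have mixed signs, so the terms do not all align in phase there).

M_tri(3) = 16; |p(3)| = 2; equality at z=3: no.


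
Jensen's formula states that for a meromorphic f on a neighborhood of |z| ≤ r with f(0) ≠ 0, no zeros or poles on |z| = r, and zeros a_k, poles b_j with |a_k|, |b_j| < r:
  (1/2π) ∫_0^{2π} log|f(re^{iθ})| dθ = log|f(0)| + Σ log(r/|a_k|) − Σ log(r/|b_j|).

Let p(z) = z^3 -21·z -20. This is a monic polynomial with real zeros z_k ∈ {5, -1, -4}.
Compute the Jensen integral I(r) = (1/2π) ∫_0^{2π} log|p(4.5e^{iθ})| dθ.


Zeros: -4, -1, 5; r = 4.5.
Inside |z| < r: -4, -1. Outside (|z| ≥ r): 5.
p(0) = -20, so log|p(0)| = log(20) = 2.9957.
Apply Jensen: I(r) = log|p(0)| + Σ_k log(r/|z_k|), summed over zeros inside |z| < r.
  log(r/|z_k|) for z_k = -1: log(4.5/1) = 1.5041
  log(r/|z_k|) for z_k = -4: log(4.5/4) = 0.1178
  Outside zeros (5) contribute nothing to the Jensen sum.
Sum over inside zeros: 1.6219.
I(r) = log|p(0)| + (inside sum) = 2.9957 + 1.6219 = 4.6176.
Note: since some zeros are outside |z| ≤ r, the simplified n·log(r) form does NOT apply — only the inside zeros contribute.

I(r) ≈ 4.6176.


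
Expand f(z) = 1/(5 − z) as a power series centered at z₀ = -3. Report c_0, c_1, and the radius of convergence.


Let w = z − z₀, so z = z₀ + w.
Then 5 − z = 5 − (z₀ + w) = (5 − z₀) − w = 8 − w.
f(z) = 1/(8 − w) = (1/(8)) · 1/(1 − w/(8)) = Σ_{n≥0} w^n / (8)^(n+1).
So c_n = 1/(8)^(n+1):
  c_0 = 1/(8)^1 = 1/8.
  c_1 = 1/(8)^2 = 1/64.
The series is valid for |w/d| < 1, i.e. |z − z₀| < |d|.
Radius of convergence: R = |5 − z₀| = |8| = 8 (distance from z₀ to the singularity z = 5).

c_0 = 1/8, c_1 = 1/64; R = 8.


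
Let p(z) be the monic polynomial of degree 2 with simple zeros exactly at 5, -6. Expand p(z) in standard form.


The polynomial is p(z) = ∏_{α ∈ S} (z − α), where S = {5, -6}.
Expanding the product yields: p(z) = z^2 + z -30.
The resulting polynomial has degree 2 and real coefficients as required.

p(z) = z^2 + z -30.


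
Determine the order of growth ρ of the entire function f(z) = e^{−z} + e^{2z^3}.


Each summand is entire of order 1 and 3 respectively (as in the single-exponential case). The order of a sum is at most the max of the orders, so ρ ≤ 3. For the lower bound: on |z|=r choose arg z so that 2z^3 is real positive; then |e^{2z^3}| = e^{2r^3} while |e^{-1z}| ≤ e^{1r^1} = o(e^{2r^3}). So |f| ≥ e^{2r^3}(1 − o(1)) and ρ ≥ 3. Hence ρ = max(1, 3) = 3.
Therefore ρ = 3.

Order ρ = 3.


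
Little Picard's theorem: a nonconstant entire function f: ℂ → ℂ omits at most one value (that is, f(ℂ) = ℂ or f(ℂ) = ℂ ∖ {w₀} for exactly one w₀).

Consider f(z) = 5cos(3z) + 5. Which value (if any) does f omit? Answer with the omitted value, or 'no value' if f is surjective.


Little Picard bounds the complement of f(ℂ) to at most one point.
cos is entire and surjective onto ℂ: for every w ∈ ℂ, cos(ζ) = w has a solution ζ ∈ ℂ (e.g., via the complex inverse arccos). With ζ = 3z this gives z = ζ/(3). Then 5·cos(3z) takes every value in 5·ℂ = ℂ, and adding 5 is a bijection of ℂ. So f is surjective and omits no value. (Note: only on the real line is cos bounded by [−1, 1].)

Omitted value: no value.


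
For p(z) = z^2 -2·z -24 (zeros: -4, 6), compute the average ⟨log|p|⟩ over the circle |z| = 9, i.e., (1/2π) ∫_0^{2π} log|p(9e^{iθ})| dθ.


Zeros: -4, 6; r = 9.
Inside |z| < r: -4, 6. Outside (|z| ≥ r): ∅.
p(0) = -24, so log|p(0)| = log(24) = 3.1781.
Apply Jensen: I(r) = log|p(0)| + Σ_k log(r/|z_k|), summed over zeros inside |z| < r.
  log(r/|z_k|) for z_k = -4: log(9/4) = 0.8109
  log(r/|z_k|) for z_k = 6: log(9/6) = 0.4055
Sum over inside zeros: 1.2164.
I(r) = log|p(0)| + (inside sum) = 3.1781 + 1.2164 = 4.3944.
Closed form (all zeros inside, monic): I(r) = n·log(r) = 2·log(9) = 4.3944. ✓

I(r) ≈ 4.3944.


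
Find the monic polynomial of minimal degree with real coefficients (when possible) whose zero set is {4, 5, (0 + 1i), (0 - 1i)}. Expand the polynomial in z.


The polynomial is p(z) = ∏_{α ∈ S} (z − α), where S = {4, 5, (0 + 1i), (0 - 1i)}.
Expanding the product yields: p(z) = z^4 -9·z^3 + 21·z^2 -9·z + 20.
Note conjugate pairs combine to real quadratics: (z − (0+1i))(z − (0−1i)) = z² + 1.
The resulting polynomial has degree 4 and real coefficients as required.

p(z) = z^4 -9·z^3 + 21·z^2 -9·z + 20.


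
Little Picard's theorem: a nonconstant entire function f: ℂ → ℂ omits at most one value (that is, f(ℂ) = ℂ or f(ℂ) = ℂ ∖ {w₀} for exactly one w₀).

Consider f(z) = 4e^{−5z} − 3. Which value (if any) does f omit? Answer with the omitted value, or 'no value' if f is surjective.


Little Picard bounds the complement of f(ℂ) to at most one point.
e^{−5z} is never zero on ℂ, so 4·e^{−5z} takes every value in ℂ ∖ {0}. Adding -3 shifts the range to ℂ ∖ {-3}. Thus f omits exactly the value -3.

Omitted value: -3.


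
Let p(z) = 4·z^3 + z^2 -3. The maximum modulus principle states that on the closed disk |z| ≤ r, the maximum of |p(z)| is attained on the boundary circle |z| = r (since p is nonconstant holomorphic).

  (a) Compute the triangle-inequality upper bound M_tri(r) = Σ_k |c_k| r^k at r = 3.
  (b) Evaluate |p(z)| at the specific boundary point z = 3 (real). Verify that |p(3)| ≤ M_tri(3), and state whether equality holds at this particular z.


Coefficients: c_0 = -3, c_1 = 0, c_2 = 1, c_3 = 4. Radius r = 3.
Part (a). Triangle bound: M_tri(r) = Σ_k |c_k| r^k
  = |-3|·3^0 + |0|·3^1 + |1|·3^2 + |4|·3^3
  = 3 + 0 + 9 + 108 = 120.
This bounds M(r) := max_{|z|=r} |p(z)| from above; equality holds iff all terms c_k z^k can be made to align in phase at a single z on |z|=r.
Part (b). At z = 3 (real, on the circle |z| = r):
  p(3) = (-3)·3^0 + (0)·3^1 + (1)·3^2 + (4)·3^3 = 114.
  |p(3)| = 114.
Check: |p(3)| = 114 ≤ 120 = M_tri(3). ✓ Equality does not hold at z = 3 (the coefficients have mixed signs, so the terms do not all align in phase there).

M_tri(3) = 120; |p(3)| = 114; equality at z=3: no.


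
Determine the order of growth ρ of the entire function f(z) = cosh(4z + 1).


cosh(w) is a linear combination of e^{iw} and e^{−iw} (or e^w, e^{−w} in the hyperbolic case), so |cosh(w)| ≤ e^{|w|}. With w = 4z + 1, |w| ≤ 4|z| + 1 = 4r + 1 on |z| = r, giving M(r) ≤ e^{4r + 1}, so ρ ≤ 1. On a suitable ray (z = it for sin/cos; z = t for sinh/cosh, t real → ∞), |cosh(4z + 1)| grows like e^{4|t|}/2, so ρ ≥ 1. Hence ρ = 1.
Therefore ρ = 1.

Order ρ = 1.


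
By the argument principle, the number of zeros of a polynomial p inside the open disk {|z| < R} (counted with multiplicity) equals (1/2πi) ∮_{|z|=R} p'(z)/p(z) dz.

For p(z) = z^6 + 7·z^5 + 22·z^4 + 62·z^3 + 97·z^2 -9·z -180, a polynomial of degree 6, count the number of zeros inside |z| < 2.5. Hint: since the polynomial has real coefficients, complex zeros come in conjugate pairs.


The zeros of p are: 1, -4, (-2 + 1i), (-2 - 1i), (0 + 3i), (0 - 3i).
Their magnitudes are: 1, 4, 2.236, 2.236, 3, 3.
Zeros with |z| < R = 2.5: 1, (-2 + 1i), (-2 - 1i).
Count = 3.
By the argument principle, (1/2πi) ∮_{|z|=R} p'(z)/p(z) dz equals exactly this count.

Number of zeros inside |z| < 2.5: 3.


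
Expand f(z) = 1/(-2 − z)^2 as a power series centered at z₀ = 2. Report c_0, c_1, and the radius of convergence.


Let w = z − z₀, so z = z₀ + w.
Then -2 − z = -2 − (z₀ + w) = (-2 − z₀) − w = -4 − w.
f(z) = 1/(-4 − w)^2 = (1/(-4)^2) · (1 − w/(-4))^{−2}.
By the binomial series (1−u)^{−2} = Σ_{n≥0} C(n+1, 1) u^n for |u|<1, with u = w/(-4):
  c_n = C(n+1, 1) / (-4)^(n+2).
  c_0 = 1/(-4)^2 = 1/16.
  c_1 = 2/(-4)^3 = -1/32.
The series is valid for |w/d| < 1, i.e. |z − z₀| < |d|.
Radius of convergence: R = |-2 − z₀| = |-4| = 4 (distance from z₀ to the singularity z = -2).

c_0 = 1/16, c_1 = -1/32; R = 4.


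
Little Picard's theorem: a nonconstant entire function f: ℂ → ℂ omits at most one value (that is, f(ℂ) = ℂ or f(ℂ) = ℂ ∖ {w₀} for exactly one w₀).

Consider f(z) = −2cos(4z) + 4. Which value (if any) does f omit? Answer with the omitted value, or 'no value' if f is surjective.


Little Picard bounds the complement of f(ℂ) to at most one point.
cos is entire and surjective onto ℂ: for every w ∈ ℂ, cos(ζ) = w has a solution ζ ∈ ℂ (e.g., via the complex inverse arccos). With ζ = 4z this gives z = ζ/(4). Then -2·cos(4z) takes every value in -2·ℂ = ℂ, and adding 4 is a bijection of ℂ. So f is surjective and omits no value. (Note: only on the real line is cos bounded by [−1, 1].)

Omitted value: no value.


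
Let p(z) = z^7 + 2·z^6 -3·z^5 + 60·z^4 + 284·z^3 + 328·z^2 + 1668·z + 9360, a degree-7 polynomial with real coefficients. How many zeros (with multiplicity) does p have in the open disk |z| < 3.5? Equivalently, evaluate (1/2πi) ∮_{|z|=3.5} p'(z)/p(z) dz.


The zeros of p are: -4, (3 + 3i), (3 - 3i), (1 + 3i), (1 - 3i), (-3 + 2i), (-3 - 2i).
Their magnitudes are: 4, 4.243, 4.243, 3.162, 3.162, 3.606, 3.606.
Zeros with |z| < R = 3.5: (1 + 3i), (1 - 3i).
Count = 2.
By the argument principle, (1/2πi) ∮_{|z|=R} p'(z)/p(z) dz equals exactly this count.

Number of zeros inside |z| < 3.5: 2.


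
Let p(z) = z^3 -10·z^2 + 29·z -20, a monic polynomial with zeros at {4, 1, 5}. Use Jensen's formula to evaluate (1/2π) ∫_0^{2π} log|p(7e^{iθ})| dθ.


Zeros: 1, 4, 5; r = 7.
Inside |z| < r: 1, 4, 5. Outside (|z| ≥ r): ∅.
p(0) = -20, so log|p(0)| = log(20) = 2.9957.
Apply Jensen: I(r) = log|p(0)| + Σ_k log(r/|z_k|), summed over zeros inside |z| < r.
  log(r/|z_k|) for z_k = 4: log(7/4) = 0.5596
  log(r/|z_k|) for z_k = 1: log(7/1) = 1.9459
  log(r/|z_k|) for z_k = 5: log(7/5) = 0.3365
Sum over inside zeros: 2.8420.
I(r) = log|p(0)| + (inside sum) = 2.9957 + 2.8420 = 5.8377.
Closed form (all zeros inside, monic): I(r) = n·log(r) = 3·log(7) = 5.8377. ✓

I(r) ≈ 5.8377.


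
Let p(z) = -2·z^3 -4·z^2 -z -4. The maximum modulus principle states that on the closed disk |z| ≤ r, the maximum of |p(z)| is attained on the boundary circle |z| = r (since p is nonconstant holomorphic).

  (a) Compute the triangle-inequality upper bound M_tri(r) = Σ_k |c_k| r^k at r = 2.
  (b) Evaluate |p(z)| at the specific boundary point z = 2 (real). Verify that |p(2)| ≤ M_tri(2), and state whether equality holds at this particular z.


Coefficients: c_0 = -4, c_1 = -1, c_2 = -4, c_3 = -2. Radius r = 2.
Part (a). Triangle bound: M_tri(r) = Σ_k |c_k| r^k
  = |-4|·2^0 + |-1|·2^1 + |-4|·2^2 + |-2|·2^3
  = 4 + 2 + 16 + 16 = 38.
This bounds M(r) := max_{|z|=r} |p(z)| from above; equality holds iff all terms c_k z^k can be made to align in phase at a single z on |z|=r.
Part (b). At z = 2 (real, on the circle |z| = r):
  p(2) = (-4)·2^0 + (-1)·2^1 + (-4)·2^2 + (-2)·2^3 = -38.
  |p(2)| = 38.
Since all nonzero coefficients share the same sign, |p(2)| = 38 = M_tri(2); the triangle bound is attained at z = 2, so in fact M(r) = 38.

M_tri(2) = 38; |p(2)| = 38; equality at z=2: yes.


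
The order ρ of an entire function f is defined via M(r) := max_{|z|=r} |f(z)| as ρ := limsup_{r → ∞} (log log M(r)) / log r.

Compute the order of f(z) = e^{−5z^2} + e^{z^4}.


Each summand is entire of order 2 and 4 respectively (as in the single-exponential case). The order of a sum is at most the max of the orders, so ρ ≤ 4. For the lower bound: on |z|=r choose arg z so that 1z^4 is real positive; then |e^{1z^4}| = e^{1r^4} while |e^{-5z^2}| ≤ e^{5r^2} = o(e^{1r^4}). So |f| ≥ e^{1r^4}(1 − o(1)) and ρ ≥ 4. Hence ρ = max(2, 4) = 4.
Therefore ρ = 4.

Order ρ = 4.


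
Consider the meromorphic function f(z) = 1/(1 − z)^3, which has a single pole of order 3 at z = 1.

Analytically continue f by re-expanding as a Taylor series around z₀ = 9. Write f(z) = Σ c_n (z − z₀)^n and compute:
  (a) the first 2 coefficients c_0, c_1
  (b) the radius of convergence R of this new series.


Let w = z − z₀, so z = z₀ + w.
Then 1 − z = 1 − (z₀ + w) = (1 − z₀) − w = -8 − w.
f(z) = 1/(-8 − w)^3 = (1/(-8)^3) · (1 − w/(-8))^{−3}.
By the binomial series (1−u)^{−3} = Σ_{n≥0} C(n+2, 2) u^n for |u|<1, with u = w/(-8):
  c_n = C(n+2, 2) / (-8)^(n+3).
  c_0 = 1/(-8)^3 = -1/512.
  c_1 = 3/(-8)^4 = 3/4096.
The series is valid for |w/d| < 1, i.e. |z − z₀| < |d|.
Radius of convergence: R = |1 − z₀| = |-8| = 8 (distance from z₀ to the singularity z = 1).

c_0 = -1/512, c_1 = 3/4096; R = 8.


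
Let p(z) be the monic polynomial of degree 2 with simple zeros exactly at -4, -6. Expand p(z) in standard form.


The polynomial is p(z) = ∏_{α ∈ S} (z − α), where S = {-4, -6}.
Expanding the product yields: p(z) = z^2 + 10·z + 24.
The resulting polynomial has degree 2 and real coefficients as required.

p(z) = z^2 + 10·z + 24.


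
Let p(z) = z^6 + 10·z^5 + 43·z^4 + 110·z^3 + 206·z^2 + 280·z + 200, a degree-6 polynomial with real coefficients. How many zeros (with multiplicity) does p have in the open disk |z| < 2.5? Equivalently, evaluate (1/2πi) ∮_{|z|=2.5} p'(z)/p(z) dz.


The zeros of p are: (-3 + 1i), (-3 - 1i), (-2 + 1i), (-2 - 1i), (0 + 2i), (0 - 2i).
Their magnitudes are: 3.162, 3.162, 2.236, 2.236, 2, 2.
Zeros with |z| < R = 2.5: (-2 + 1i), (-2 - 1i), (0 + 2i), (0 - 2i).
Count = 4.
By the argument principle, (1/2πi) ∮_{|z|=R} p'(z)/p(z) dz equals exactly this count.

Number of zeros inside |z| < 2.5: 4.


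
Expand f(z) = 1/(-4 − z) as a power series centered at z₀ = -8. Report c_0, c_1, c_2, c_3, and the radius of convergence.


Let w = z − z₀, so z = z₀ + w.
Then -4 − z = -4 − (z₀ + w) = (-4 − z₀) − w = 4 − w.
f(z) = 1/(4 − w) = (1/(4)) · 1/(1 − w/(4)) = Σ_{n≥0} w^n / (4)^(n+1).
So c_n = 1/(4)^(n+1):
  c_0 = 1/(4)^1 = 1/4.
  c_1 = 1/(4)^2 = 1/16.
  c_2 = 1/(4)^3 = 1/64.
  c_3 = 1/(4)^4 = 1/256.
The series is valid for |w/d| < 1, i.e. |z − z₀| < |d|.
Radius of convergence: R = |-4 − z₀| = |4| = 4 (distance from z₀ to the singularity z = -4).

c_0 = 1/4, c_1 = 1/16, c_2 = 1/64, c_3 = 1/256; R = 4.


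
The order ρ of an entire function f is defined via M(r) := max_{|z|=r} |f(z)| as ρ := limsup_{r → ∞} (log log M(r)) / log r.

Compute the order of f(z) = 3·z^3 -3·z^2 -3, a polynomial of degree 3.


|f(z)| ≤ Σ|c_k|·r^k = O(r^3) as r → ∞. Polynomial growth is O(e^{r^ε}) for every ε > 0 (since r^3/e^{r^ε} → 0), so ρ ≤ ε for all ε > 0, i.e. ρ = 0. Every nonconstant polynomial has order 0.
Therefore ρ = 0.

Order ρ = 0.


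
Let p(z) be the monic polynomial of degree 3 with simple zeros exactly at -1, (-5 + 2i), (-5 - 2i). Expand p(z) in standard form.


The polynomial is p(z) = ∏_{α ∈ S} (z − α), where S = {-1, (-5 + 2i), (-5 - 2i)}.
Expanding the product yields: p(z) = z^3 + 11·z^2 + 39·z + 29.
Note conjugate pairs combine to real quadratics: (z − (-5+2i))(z − (-5−2i)) = z² + 10z + 29.
The resulting polynomial has degree 3 and real coefficients as required.

p(z) = z^3 + 11·z^2 + 39·z + 29.


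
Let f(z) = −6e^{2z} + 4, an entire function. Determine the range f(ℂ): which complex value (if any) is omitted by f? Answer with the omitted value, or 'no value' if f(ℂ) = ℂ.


Little Picard bounds the complement of f(ℂ) to at most one point.
e^{2z} is never zero on ℂ, so -6·e^{2z} takes every value in ℂ ∖ {0}. Adding 4 shifts the range to ℂ ∖ {4}. Thus f omits exactly the value 4.

Omitted value: 4.


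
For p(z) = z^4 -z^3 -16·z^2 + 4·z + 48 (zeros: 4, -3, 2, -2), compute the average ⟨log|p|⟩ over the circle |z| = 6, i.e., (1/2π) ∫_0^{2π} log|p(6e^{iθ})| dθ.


Zeros: -3, -2, 2, 4; r = 6.
Inside |z| < r: -3, -2, 2, 4. Outside (|z| ≥ r): ∅.
p(0) = 48, so log|p(0)| = log(48) = 3.8712.
Apply Jensen: I(r) = log|p(0)| + Σ_k log(r/|z_k|), summed over zeros inside |z| < r.
  log(r/|z_k|) for z_k = 4: log(6/4) = 0.4055
  log(r/|z_k|) for z_k = -3: log(6/3) = 0.6931
  log(r/|z_k|) for z_k = 2: log(6/2) = 1.0986
  log(r/|z_k|) for z_k = -2: log(6/2) = 1.0986
Sum over inside zeros: 3.2958.
I(r) = log|p(0)| + (inside sum) = 3.8712 + 3.2958 = 7.1670.
Closed form (all zeros inside, monic): I(r) = n·log(r) = 4·log(6) = 7.1670. ✓

I(r) ≈ 7.1670.


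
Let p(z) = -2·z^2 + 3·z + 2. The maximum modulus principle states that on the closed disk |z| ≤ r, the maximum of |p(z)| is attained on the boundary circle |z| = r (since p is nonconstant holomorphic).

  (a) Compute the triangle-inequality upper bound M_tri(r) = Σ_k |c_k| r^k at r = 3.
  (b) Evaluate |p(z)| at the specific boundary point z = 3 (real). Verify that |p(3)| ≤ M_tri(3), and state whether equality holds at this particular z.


Coefficients: c_0 = 2, c_1 = 3, c_2 = -2. Radius r = 3.
Part (a). Triangle bound: M_tri(r) = Σ_k |c_k| r^k
  = |2|·3^0 + |3|·3^1 + |-2|·3^2
  = 2 + 9 + 18 = 29.
This bounds M(r) := max_{|z|=r} |p(z)| from above; equality holds iff all terms c_k z^k can be made to align in phase at a single z on |z|=r.
Part (b). At z = 3 (real, on the circle |z| = r):
  p(3) = (2)·3^0 + (3)·3^1 + (-2)·3^2 = -7.
  |p(3)| = 7.
Check: |p(3)| = 7 ≤ 29 = M_tri(3). ✓ Equality does not hold at z = 3 (the coefficients have mixed signs, so the terms do not all align in phase there).

M_tri(3) = 29; |p(3)| = 7; equality at z=3: no.


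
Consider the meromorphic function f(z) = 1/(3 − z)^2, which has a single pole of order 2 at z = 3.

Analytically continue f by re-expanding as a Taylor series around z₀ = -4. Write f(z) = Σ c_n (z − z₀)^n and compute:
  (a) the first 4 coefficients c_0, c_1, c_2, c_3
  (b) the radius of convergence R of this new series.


Let w = z − z₀, so z = z₀ + w.
Then 3 − z = 3 − (z₀ + w) = (3 − z₀) − w = 7 − w.
f(z) = 1/(7 − w)^2 = (1/(7)^2) · (1 − w/(7))^{−2}.
By the binomial series (1−u)^{−2} = Σ_{n≥0} C(n+1, 1) u^n for |u|<1, with u = w/(7):
  c_n = C(n+1, 1) / (7)^(n+2).
  c_0 = 1/(7)^2 = 1/49.
  c_1 = 2/(7)^3 = 2/343.
  c_2 = 3/(7)^4 = 3/2401.
  c_3 = 4/(7)^5 = 4/16807.
The series is valid for |w/d| < 1, i.e. |z − z₀| < |d|.
Radius of convergence: R = |3 − z₀| = |7| = 7 (distance from z₀ to the singularity z = 3).

c_0 = 1/49, c_1 = 2/343, c_2 = 3/2401, c_3 = 4/16807; R = 7.


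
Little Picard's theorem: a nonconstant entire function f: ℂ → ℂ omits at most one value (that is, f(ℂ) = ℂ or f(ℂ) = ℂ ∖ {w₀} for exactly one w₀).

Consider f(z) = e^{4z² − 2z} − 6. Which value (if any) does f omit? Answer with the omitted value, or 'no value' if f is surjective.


Little Picard bounds the complement of f(ℂ) to at most one point.
The exponent g(z) = 4z² − 2z is a nonconstant polynomial, hence surjective onto ℂ. So e^{g(z)} takes every value in {e^w : w ∈ ℂ} = ℂ ∖ {0}. Adding -6 shifts the range to ℂ ∖ {-6}. f omits exactly -6.

Omitted value: -6.


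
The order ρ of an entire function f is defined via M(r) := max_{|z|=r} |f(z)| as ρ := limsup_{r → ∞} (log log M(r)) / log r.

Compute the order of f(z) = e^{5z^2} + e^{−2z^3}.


Each summand is entire of order 2 and 3 respectively (as in the single-exponential case). The order of a sum is at most the max of the orders, so ρ ≤ 3. For the lower bound: on |z|=r choose arg z so that -2z^3 is real positive; then |e^{-2z^3}| = e^{2r^3} while |e^{5z^2}| ≤ e^{5r^2} = o(e^{2r^3}). So |f| ≥ e^{2r^3}(1 − o(1)) and ρ ≥ 3. Hence ρ = max(2, 3) = 3.
Therefore ρ = 3.

Order ρ = 3.


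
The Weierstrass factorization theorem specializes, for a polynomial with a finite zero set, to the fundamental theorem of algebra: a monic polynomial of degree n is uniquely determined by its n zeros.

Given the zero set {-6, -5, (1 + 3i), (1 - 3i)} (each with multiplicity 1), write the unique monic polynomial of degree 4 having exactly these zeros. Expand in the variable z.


The polynomial is p(z) = ∏_{α ∈ S} (z − α), where S = {-6, -5, (1 + 3i), (1 - 3i)}.
Expanding the product yields: p(z) = z^4 + 9·z^3 + 18·z^2 + 50·z + 300.
Note conjugate pairs combine to real quadratics: (z − (1+3i))(z − (1−3i)) = z² − 2z + 10.
The resulting polynomial has degree 4 and real coefficients as required.

p(z) = z^4 + 9·z^3 + 18·z^2 + 50·z + 300.


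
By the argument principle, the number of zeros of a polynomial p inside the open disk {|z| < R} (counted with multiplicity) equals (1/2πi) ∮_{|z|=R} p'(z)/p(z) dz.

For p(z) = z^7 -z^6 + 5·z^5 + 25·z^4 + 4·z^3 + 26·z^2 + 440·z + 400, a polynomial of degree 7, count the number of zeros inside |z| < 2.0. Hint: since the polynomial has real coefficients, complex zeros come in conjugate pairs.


The zeros of p are: (1 + 3i), (1 - 3i), -1, (2 + 2i), (2 - 2i), (-2 + 1i), (-2 - 1i).
Their magnitudes are: 3.162, 3.162, 1, 2.828, 2.828, 2.236, 2.236.
Zeros with |z| < R = 2.0: -1.
Count = 1.
By the argument principle, (1/2πi) ∮_{|z|=R} p'(z)/p(z) dz equals exactly this count.

Number of zeros inside |z| < 2.0: 1.


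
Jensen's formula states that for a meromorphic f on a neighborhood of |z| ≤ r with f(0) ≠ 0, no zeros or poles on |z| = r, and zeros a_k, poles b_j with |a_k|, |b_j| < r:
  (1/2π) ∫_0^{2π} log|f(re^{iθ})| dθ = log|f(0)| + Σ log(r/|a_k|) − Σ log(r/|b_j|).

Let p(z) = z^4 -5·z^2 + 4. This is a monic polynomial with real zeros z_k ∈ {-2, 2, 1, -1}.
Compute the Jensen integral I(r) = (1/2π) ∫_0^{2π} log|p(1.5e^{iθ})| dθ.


Zeros: -2, -1, 1, 2; r = 1.5.
Inside |z| < r: -1, 1. Outside (|z| ≥ r): -2, 2.
p(0) = 4, so log|p(0)| = log(4) = 1.3863.
Apply Jensen: I(r) = log|p(0)| + Σ_k log(r/|z_k|), summed over zeros inside |z| < r.
  log(r/|z_k|) for z_k = 1: log(1.5/1) = 0.4055
  log(r/|z_k|) for z_k = -1: log(1.5/1) = 0.4055
  Outside zeros (-2, 2) contribute nothing to the Jensen sum.
Sum over inside zeros: 0.8109.
I(r) = log|p(0)| + (inside sum) = 1.3863 + 0.8109 = 2.1972.
Note: since some zeros are outside |z| ≤ r, the simplified n·log(r) form does NOT apply — only the inside zeros contribute.

I(r) ≈ 2.1972.


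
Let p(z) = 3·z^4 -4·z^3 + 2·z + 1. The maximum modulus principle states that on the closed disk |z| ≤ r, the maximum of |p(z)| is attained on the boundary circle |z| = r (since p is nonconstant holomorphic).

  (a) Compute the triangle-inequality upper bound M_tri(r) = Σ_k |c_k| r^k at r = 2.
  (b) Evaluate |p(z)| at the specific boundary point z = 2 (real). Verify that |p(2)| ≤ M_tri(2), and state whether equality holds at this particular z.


Coefficients: c_0 = 1, c_1 = 2, c_2 = 0, c_3 = -4, c_4 = 3. Radius r = 2.
Part (a). Triangle bound: M_tri(r) = Σ_k |c_k| r^k
  = |1|·2^0 + |2|·2^1 + |0|·2^2 + |-4|·2^3 + |3|·2^4
  = 1 + 4 + 0 + 32 + 48 = 85.
This bounds M(r) := max_{|z|=r} |p(z)| from above; equality holds iff all terms c_k z^k can be made to align in phase at a single z on |z|=r.
Part (b). At z = 2 (real, on the circle |z| = r):
  p(2) = (1)·2^0 + (2)·2^1 + (0)·2^2 + (-4)·2^3 + (3)·2^4 = 21.
  |p(2)| = 21.
Check: |p(2)| = 21 ≤ 85 = M_tri(2). ✓ Equality does not hold at z = 2 (the coefficients have mixed signs, so the terms do not all align in phase there).

M_tri(2) = 85; |p(2)| = 21; equality at z=2: no.


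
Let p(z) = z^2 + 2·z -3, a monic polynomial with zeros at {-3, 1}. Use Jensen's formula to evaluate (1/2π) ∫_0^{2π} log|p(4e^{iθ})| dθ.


Zeros: -3, 1; r = 4.
Inside |z| < r: -3, 1. Outside (|z| ≥ r): ∅.
p(0) = -3, so log|p(0)| = log(3) = 1.0986.
Apply Jensen: I(r) = log|p(0)| + Σ_k log(r/|z_k|), summed over zeros inside |z| < r.
  log(r/|z_k|) for z_k = -3: log(4/3) = 0.2877
  log(r/|z_k|) for z_k = 1: log(4/1) = 1.3863
Sum over inside zeros: 1.6740.
I(r) = log|p(0)| + (inside sum) = 1.0986 + 1.6740 = 2.7726.
Closed form (all zeros inside, monic): I(r) = n·log(r) = 2·log(4) = 2.7726. ✓

I(r) ≈ 2.7726.


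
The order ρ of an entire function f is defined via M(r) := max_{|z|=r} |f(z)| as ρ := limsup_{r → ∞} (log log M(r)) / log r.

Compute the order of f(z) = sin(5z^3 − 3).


Write sin(w) = (e^{iw} ± e^{−iw})/(2 or 2i), so |sin(w)| ≤ e^{|w|}. With w = 5z^3 − 3, |w| ≤ 5r^3 + 3 on |z|=r, giving M(r) ≤ e^{5r^3 + 3} and ρ ≤ 3. For the lower bound, choose z on |z|=r with 5z^3 purely imaginary of modulus 5r^3; then |sin(5z^3 − 3)| grows like e^{5r^3}/2, so ρ ≥ 3. Hence ρ = 3.
Therefore ρ = 3.

Order ρ = 3.


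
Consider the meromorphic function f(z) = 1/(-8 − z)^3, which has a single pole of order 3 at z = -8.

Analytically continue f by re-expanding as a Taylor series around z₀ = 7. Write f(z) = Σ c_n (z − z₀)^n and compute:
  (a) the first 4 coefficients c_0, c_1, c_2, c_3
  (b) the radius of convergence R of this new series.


Let w = z − z₀, so z = z₀ + w.
Then -8 − z = -8 − (z₀ + w) = (-8 − z₀) − w = -15 − w.
f(z) = 1/(-15 − w)^3 = (1/(-15)^3) · (1 − w/(-15))^{−3}.
By the binomial series (1−u)^{−3} = Σ_{n≥0} C(n+2, 2) u^n for |u|<1, with u = w/(-15):
  c_n = C(n+2, 2) / (-15)^(n+3).
  c_0 = 1/(-15)^3 = -1/3375.
  c_1 = 3/(-15)^4 = 1/16875.
  c_2 = 6/(-15)^5 = -2/253125.
  c_3 = 10/(-15)^6 = 2/2278125.
The series is valid for |w/d| < 1, i.e. |z − z₀| < |d|.
Radius of convergence: R = |-8 − z₀| = |-15| = 15 (distance from z₀ to the singularity z = -8).

c_0 = -1/3375, c_1 = 1/16875, c_2 = -2/253125, c_3 = 2/2278125; R = 15.


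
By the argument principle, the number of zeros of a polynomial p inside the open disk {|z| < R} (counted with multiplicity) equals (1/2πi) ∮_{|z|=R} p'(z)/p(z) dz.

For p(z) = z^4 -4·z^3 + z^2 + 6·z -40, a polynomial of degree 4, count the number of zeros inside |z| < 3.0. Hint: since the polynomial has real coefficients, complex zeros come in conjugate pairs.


The zeros of p are: 4, (1 + 2i), (1 - 2i), -2.
Their magnitudes are: 4, 2.236, 2.236, 2.
Zeros with |z| < R = 3.0: (1 + 2i), (1 - 2i), -2.
Count = 3.
By the argument principle, (1/2πi) ∮_{|z|=R} p'(z)/p(z) dz equals exactly this count.

Number of zeros inside |z| < 3.0: 3.


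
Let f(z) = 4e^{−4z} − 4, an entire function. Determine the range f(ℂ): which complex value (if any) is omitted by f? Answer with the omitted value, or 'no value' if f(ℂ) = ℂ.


Little Picard bounds the complement of f(ℂ) to at most one point.
e^{−4z} is never zero on ℂ, so 4·e^{−4z} takes every value in ℂ ∖ {0}. Adding -4 shifts the range to ℂ ∖ {-4}. Thus f omits exactly the value -4.

Omitted value: -4.


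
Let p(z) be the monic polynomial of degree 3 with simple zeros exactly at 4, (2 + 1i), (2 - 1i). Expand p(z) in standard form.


The polynomial is p(z) = ∏_{α ∈ S} (z − α), where S = {4, (2 + 1i), (2 - 1i)}.
Expanding the product yields: p(z) = z^3 -8·z^2 + 21·z -20.
Note conjugate pairs combine to real quadratics: (z − (2+1i))(z − (2−1i)) = z² − 4z + 5.
The resulting polynomial has degree 3 and real coefficients as required.

p(z) = z^3 -8·z^2 + 21·z -20.


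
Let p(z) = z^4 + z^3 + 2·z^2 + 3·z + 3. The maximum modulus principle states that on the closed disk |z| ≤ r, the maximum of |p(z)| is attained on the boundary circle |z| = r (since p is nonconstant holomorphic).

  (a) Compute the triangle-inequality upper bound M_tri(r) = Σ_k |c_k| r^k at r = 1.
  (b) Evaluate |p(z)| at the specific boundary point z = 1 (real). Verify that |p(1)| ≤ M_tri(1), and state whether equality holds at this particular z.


Coefficients: c_0 = 3, c_1 = 3, c_2 = 2, c_3 = 1, c_4 = 1. Radius r = 1.
Part (a). Triangle bound: M_tri(r) = Σ_k |c_k| r^k
  = |3|·1^0 + |3|·1^1 + |2|·1^2 + |1|·1^3 + |1|·1^4
  = 3 + 3 + 2 + 1 + 1 = 10.
This bounds M(r) := max_{|z|=r} |p(z)| from above; equality holds iff all terms c_k z^k can be made to align in phase at a single z on |z|=r.
Part (b). At z = 1 (real, on the circle |z| = r):
  p(1) = (3)·1^0 + (3)·1^1 + (2)·1^2 + (1)·1^3 + (1)·1^4 = 10.
  |p(1)| = 10.
Since all nonzero coefficients share the same sign, |p(1)| = 10 = M_tri(1); the triangle bound is attained at z = 1, so in fact M(r) = 10.

M_tri(1) = 10; |p(1)| = 10; equality at z=1: yes.


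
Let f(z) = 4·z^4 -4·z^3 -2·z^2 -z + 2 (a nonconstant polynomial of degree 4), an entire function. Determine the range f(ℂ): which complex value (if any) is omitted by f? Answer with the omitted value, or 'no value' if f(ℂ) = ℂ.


Little Picard bounds the complement of f(ℂ) to at most one point.
For every w ∈ ℂ, the equation p(z) − w = 0 is a nonconstant polynomial in z and hence has at least one root by the fundamental theorem of algebra. So p is surjective onto ℂ, omitting no value.

Omitted value: no value.
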